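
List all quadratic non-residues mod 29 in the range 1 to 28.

Square k = 1,…,14 (k and 29−k give the same square):
1²=1, 2²=4, 3²=9, 4²=16, 5²=25, 6²≡7, 7²≡20, 8²≡6, 9²≡23, 10²≡13, 11²≡5, 12²≡28, 13²≡24, 14²≡22 (mod 29).
The residues are {1, 4, 5, 6, 7, 9, 13, 16, 20, 22, 23, 24, 25, 28}; the non-residues are the remaining 14 nonzero classes.

2,3,8,10,11,12,14,15,17,18,19,21,26,27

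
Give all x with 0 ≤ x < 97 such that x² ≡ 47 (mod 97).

12, 85

97 ≡ 1 (mod 4), so we find a root by search.
Trying successive values, 12² = 144 ≡ 47 (mod 97). The other root is 97 − 12 = 85.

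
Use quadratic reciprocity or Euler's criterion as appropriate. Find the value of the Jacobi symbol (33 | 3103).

1

Reciprocity: 33 ≡ 1 and 3103 ≡ 3 (mod 4), so (33/3103) = +(3103/33).
Reduce top mod 33: now compute (1/33).
Reached (1/33) = 1. Collecting the sign flips along the way, the symbol is +1.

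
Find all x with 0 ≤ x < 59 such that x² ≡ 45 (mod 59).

Since 59 ≡ 3 (mod 4), a square root of 45 is 45^((59+1)/4) = 45^15 mod 59.
Repeated squaring: 45^2≡19, 45^4≡7, 45^8≡49 (mod 59).
45^15 = 45^(8+4+2+1) ≡ 35 (mod 59).
Check: 35² = 1225 ≡ 45 (mod 59). The two roots are 24 and 35.

24, 35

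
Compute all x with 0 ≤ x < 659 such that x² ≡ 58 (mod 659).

Since 659 ≡ 3 (mod 4), a square root of 58 is 58^((659+1)/4) = 58^165 mod 659.
Repeated squaring: 58^2≡69, 58^4≡148, 58^8≡157, 58^16≡266, 58^32≡243, 58^64≡398, 58^128≡244 (mod 659).
58^165 = 58^(128+32+4+1) ≡ 353 (mod 659).
Check: 353² = 124609 ≡ 58 (mod 659). The two roots are 306 and 353.

306, 353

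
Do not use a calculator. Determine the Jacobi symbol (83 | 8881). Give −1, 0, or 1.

Reciprocity: 83 ≡ 3 and 8881 ≡ 1 (mod 4), so (83/8881) = +(8881/83).
Reduce top mod 83: now compute (0/83).
Top reduces to 0: gcd > 1, so the symbol is 0.

0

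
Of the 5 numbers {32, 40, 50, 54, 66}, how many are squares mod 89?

3

(32/89) = +1 → QR.
(40/89) = +1 → QR.
(50/89) = +1 → QR.
(54/89) = -1 → non-residue.
(66/89) = -1 → non-residue.
Total quadratic residues among the 5: 3.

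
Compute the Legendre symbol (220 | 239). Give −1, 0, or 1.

Pull out 2^2: since 239 ≡ 7 (mod 8), (2/239) = +1, so (2/239)^2 = +1.
Reciprocity: 55 ≡ 3 and 239 ≡ 3 (mod 4), so (55/239) = −(239/55).
Reduce top mod 55: now compute (19/55).
Reciprocity: 19 ≡ 3 and 55 ≡ 3 (mod 4), so (19/55) = −(55/19).
Reduce top mod 19: now compute (17/19).
Reciprocity: 17 ≡ 1 and 19 ≡ 3 (mod 4), so (17/19) = +(19/17).
Reduce top mod 17: now compute (2/17).
Pull out 2: since 17 ≡ 1 (mod 8), (2/17) = +1.
Reached (1/17) = 1. Collecting the sign flips along the way, the symbol is +1.

1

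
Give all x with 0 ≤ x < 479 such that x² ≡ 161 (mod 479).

Since 479 ≡ 3 (mod 4), a square root of 161 is 161^((479+1)/4) = 161^120 mod 479.
Repeated squaring: 161^2≡55, 161^4≡151, 161^8≡288, 161^16≡77, 161^32≡181, 161^64≡189 (mod 479).
161^120 = 161^(64+32+16+8) ≡ 139 (mod 479).
Check: 139² = 19321 ≡ 161 (mod 479). The two roots are 139 and 340.

139, 340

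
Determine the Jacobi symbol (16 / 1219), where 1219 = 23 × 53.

Pull out 2^4: since 1219 ≡ 3 (mod 8), (2/1219) = -1, so (2/1219)^4 = +1.
Reached (1/1219) = 1. Collecting the sign flips along the way, the symbol is +1.

1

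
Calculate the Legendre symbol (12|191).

Pull out 2^2: since 191 ≡ 7 (mod 8), (2/191) = +1, so (2/191)^2 = +1.
Reciprocity: 3 ≡ 3 and 191 ≡ 3 (mod 4), so (3/191) = −(191/3).
Reduce top mod 3: now compute (2/3).
Pull out 2: since 3 ≡ 3 (mod 8), (2/3) = -1.
Reached (1/3) = 1. Collecting the sign flips along the way, the symbol is +1.

1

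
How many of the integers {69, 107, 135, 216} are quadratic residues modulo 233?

(69/233) = -1 → non-residue.
(107/233) = +1 → QR.
(135/233) = +1 → QR.
(216/233) = -1 → non-residue.
Total quadratic residues among the 4: 2.

2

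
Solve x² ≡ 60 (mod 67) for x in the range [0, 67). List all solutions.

23, 44

Since 67 ≡ 3 (mod 4), a square root of 60 is 60^((67+1)/4) = 60^17 mod 67.
Repeated squaring: 60^2≡49, 60^4≡56, 60^8≡54, 60^16≡35 (mod 67).
60^17 = 60^(16+1) ≡ 23 (mod 67).
Check: 23² = 529 ≡ 60 (mod 67). The two roots are 23 and 44.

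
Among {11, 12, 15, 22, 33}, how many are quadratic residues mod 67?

(11/67) = -1 → non-residue.
(12/67) = -1 → non-residue.
(15/67) = +1 → QR.
(22/67) = +1 → QR.
(33/67) = +1 → QR.
Total quadratic residues among the 5: 3.

3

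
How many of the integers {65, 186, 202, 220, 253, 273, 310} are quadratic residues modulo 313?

(65/313) = -1 → non-residue.
(186/313) = -1 → non-residue.
(202/313) = -1 → non-residue.
(220/313) = -1 → non-residue.
(253/313) = -1 → non-residue.
(273/313) = -1 → non-residue.
(310/313) = +1 → QR.
Total quadratic residues among the 7: 1.

1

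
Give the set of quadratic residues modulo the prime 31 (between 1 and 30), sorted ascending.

1, 2, 4, 5, 7, 8, 9, 10, 14, 16, 18, 19, 20, 25, 28

Square k = 1,…,15 (k and 31−k give the same square):
1²=1, 2²=4, 3²=9, 4²=16, 5²=25, 6²≡5, 7²≡18, 8²≡2, 9²≡19, 10²≡7, 11²≡28, 12²≡20, 13²≡14, 14²≡10, 15²≡8 (mod 31).
So the quadratic residues mod 31 are {1, 2, 4, 5, 7, 8, 9, 10, 14, 16, 18, 19, 20, 25, 28}.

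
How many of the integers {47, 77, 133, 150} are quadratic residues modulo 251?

0

(47/251) = -1 → non-residue.
(77/251) = -1 → non-residue.
(133/251) = -1 → non-residue.
(150/251) = -1 → non-residue.
Total quadratic residues among the 4: 0.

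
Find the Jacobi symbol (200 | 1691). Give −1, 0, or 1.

Pull out 2^3: since 1691 ≡ 3 (mod 8), (2/1691) = -1, so (2/1691)^3 = -1.
Reciprocity: 25 ≡ 1 and 1691 ≡ 3 (mod 4), so (25/1691) = +(1691/25).
Reduce top mod 25: now compute (16/25).
Pull out 2^4: since 25 ≡ 1 (mod 8), (2/25) = +1, so (2/25)^4 = +1.
Reached (1/25) = 1. Collecting the sign flips along the way, the symbol is -1.

-1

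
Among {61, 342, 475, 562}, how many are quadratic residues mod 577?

(61/577) = -1 → non-residue.
(342/577) = +1 → QR.
(475/577) = +1 → QR.
(562/577) = -1 → non-residue.
Total quadratic residues among the 4: 2.

2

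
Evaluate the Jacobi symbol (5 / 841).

1

Reciprocity: 5 ≡ 1 and 841 ≡ 1 (mod 4), so (5/841) = +(841/5).
Reduce top mod 5: now compute (1/5).
Reached (1/5) = 1. Collecting the sign flips along the way, the symbol is +1.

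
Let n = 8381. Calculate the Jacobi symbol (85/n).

0

Reciprocity: 85 ≡ 1 and 8381 ≡ 1 (mod 4), so (85/8381) = +(8381/85).
Reduce top mod 85: now compute (51/85).
Reciprocity: 51 ≡ 3 and 85 ≡ 1 (mod 4), so (51/85) = +(85/51).
Reduce top mod 51: now compute (34/51).
Pull out 2: since 51 ≡ 3 (mod 8), (2/51) = -1.
Reciprocity: 17 ≡ 1 and 51 ≡ 3 (mod 4), so (17/51) = +(51/17).
Reduce top mod 17: now compute (0/17).
Top reduces to 0: gcd > 1, so the symbol is 0.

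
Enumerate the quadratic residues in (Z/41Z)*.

1, 2, 4, 5, 8, 9, 10, 16, 18, 20, 21, 23, 25, 31, 32, 33, 36, 37, 39, 40

Square k = 1,…,20 (k and 41−k give the same square):
1²=1, 2²=4, 3²=9, 4²=16, 5²=25, 6²=36, 7²≡8, 8²≡23, 9²≡40, 10²≡18, 11²≡39, 12²≡21, 13²≡5, 14²≡32, 15²≡20, 16²≡10, 17²≡2, 18²≡37, 19²≡33, 20²≡31 (mod 41).
So the quadratic residues mod 41 are {1, 2, 4, 5, 8, 9, 10, 16, 18, 20, 21, 23, 25, 31, 32, 33, 36, 37, 39, 40}.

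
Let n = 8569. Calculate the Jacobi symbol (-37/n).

First reduce: -37 ≡ 8532 (mod 8569).
Pull out 2^2: since 8569 ≡ 1 (mod 8), (2/8569) = +1, so (2/8569)^2 = +1.
Reciprocity: 2133 ≡ 1 and 8569 ≡ 1 (mod 4), so (2133/8569) = +(8569/2133).
Reduce top mod 2133: now compute (37/2133).
Reciprocity: 37 ≡ 1 and 2133 ≡ 1 (mod 4), so (37/2133) = +(2133/37).
Reduce top mod 37: now compute (24/37).
Pull out 2^3: since 37 ≡ 5 (mod 8), (2/37) = -1, so (2/37)^3 = -1.
Reciprocity: 3 ≡ 3 and 37 ≡ 1 (mod 4), so (3/37) = +(37/3).
Reduce top mod 3: now compute (1/3).
Reached (1/3) = 1. Collecting the sign flips along the way, the symbol is -1.

-1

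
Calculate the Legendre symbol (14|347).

1

Pull out 2: since 347 ≡ 3 (mod 8), (2/347) = -1.
Reciprocity: 7 ≡ 3 and 347 ≡ 3 (mod 4), so (7/347) = −(347/7).
Reduce top mod 7: now compute (4/7).
Pull out 2^2: since 7 ≡ 7 (mod 8), (2/7) = +1, so (2/7)^2 = +1.
Reached (1/7) = 1. Collecting the sign flips along the way, the symbol is +1.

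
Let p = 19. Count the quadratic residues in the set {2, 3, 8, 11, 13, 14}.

1

(2/19) = -1 → non-residue.
(3/19) = -1 → non-residue.
(8/19) = -1 → non-residue.
(11/19) = +1 → QR.
(13/19) = -1 → non-residue.
(14/19) = -1 → non-residue.
Total quadratic residues among the 6: 1.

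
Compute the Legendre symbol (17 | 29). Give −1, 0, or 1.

-1

Euler's criterion: (17/29) ≡ 17^14 (mod 29).
17^2 ≡ 28 (mod 29)
17^4 ≡ 1 (mod 29)
17^8 ≡ 1 (mod 29)
17^14 = 17^(8+4+2) ≡ 28 (mod 29).
Result is 28 ≡ −1, so (17/29) = −1.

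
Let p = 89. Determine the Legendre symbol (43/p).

-1

Euler's criterion: (43/89) ≡ 43^44 (mod 89).
43^2 ≡ 69 (mod 89)
43^4 ≡ 44 (mod 89)
43^8 ≡ 67 (mod 89)
43^16 ≡ 39 (mod 89)
43^32 ≡ 8 (mod 89)
43^44 = 43^(32+8+4) ≡ 88 (mod 89).
Result is 88 ≡ −1, so (43/89) = −1.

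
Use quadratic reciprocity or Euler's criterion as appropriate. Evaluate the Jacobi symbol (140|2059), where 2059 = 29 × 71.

-1

Pull out 2^2: since 2059 ≡ 3 (mod 8), (2/2059) = -1, so (2/2059)^2 = +1.
Reciprocity: 35 ≡ 3 and 2059 ≡ 3 (mod 4), so (35/2059) = −(2059/35).
Reduce top mod 35: now compute (29/35).
Reciprocity: 29 ≡ 1 and 35 ≡ 3 (mod 4), so (29/35) = +(35/29).
Reduce top mod 29: now compute (6/29).
Pull out 2: since 29 ≡ 5 (mod 8), (2/29) = -1.
Reciprocity: 3 ≡ 3 and 29 ≡ 1 (mod 4), so (3/29) = +(29/3).
Reduce top mod 3: now compute (2/3).
Pull out 2: since 3 ≡ 3 (mod 8), (2/3) = -1.
Reached (1/3) = 1. Collecting the sign flips along the way, the symbol is -1.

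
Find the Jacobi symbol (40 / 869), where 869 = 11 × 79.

-1

Pull out 2^3: since 869 ≡ 5 (mod 8), (2/869) = -1, so (2/869)^3 = -1.
Reciprocity: 5 ≡ 1 and 869 ≡ 1 (mod 4), so (5/869) = +(869/5).
Reduce top mod 5: now compute (4/5).
Pull out 2^2: since 5 ≡ 5 (mod 8), (2/5) = -1, so (2/5)^2 = +1.
Reached (1/5) = 1. Collecting the sign flips along the way, the symbol is -1.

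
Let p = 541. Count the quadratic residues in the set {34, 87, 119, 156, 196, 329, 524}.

3

(34/541) = +1 → QR.
(87/541) = -1 → non-residue.
(119/541) = -1 → non-residue.
(156/541) = -1 → non-residue.
(196/541) = +1 → QR.
(329/541) = +1 → QR.
(524/541) = -1 → non-residue.
Total quadratic residues among the 7: 3.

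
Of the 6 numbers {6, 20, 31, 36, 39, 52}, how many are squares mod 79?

4

(6/79) = -1 → non-residue.
(20/79) = +1 → QR.
(31/79) = +1 → QR.
(36/79) = +1 → QR.
(39/79) = -1 → non-residue.
(52/79) = +1 → QR.
Total quadratic residues among the 6: 4.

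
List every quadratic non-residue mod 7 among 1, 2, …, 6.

Square k = 1,…,3 (k and 7−k give the same square):
1²=1, 2²=4, 3²≡2 (mod 7).
The residues are {1, 2, 4}; the non-residues are the remaining 3 nonzero classes.

3, 5, 6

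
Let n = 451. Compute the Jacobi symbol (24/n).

Pull out 2^3: since 451 ≡ 3 (mod 8), (2/451) = -1, so (2/451)^3 = -1.
Reciprocity: 3 ≡ 3 and 451 ≡ 3 (mod 4), so (3/451) = −(451/3).
Reduce top mod 3: now compute (1/3).
Reached (1/3) = 1. Collecting the sign flips along the way, the symbol is +1.

1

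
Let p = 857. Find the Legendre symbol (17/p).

Reciprocity: 17 ≡ 1 and 857 ≡ 1 (mod 4), so (17/857) = +(857/17).
Reduce top mod 17: now compute (7/17).
Reciprocity: 7 ≡ 3 and 17 ≡ 1 (mod 4), so (7/17) = +(17/7).
Reduce top mod 7: now compute (3/7).
Reciprocity: 3 ≡ 3 and 7 ≡ 3 (mod 4), so (3/7) = −(7/3).
Reduce top mod 3: now compute (1/3).
Reached (1/3) = 1. Collecting the sign flips along the way, the symbol is -1.

-1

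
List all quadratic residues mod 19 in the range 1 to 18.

Square k = 1,…,9 (k and 19−k give the same square):
1²=1, 2²=4, 3²=9, 4²=16, 5²≡6, 6²≡17, 7²≡11, 8²≡7, 9²≡5 (mod 19).
So the quadratic residues mod 19 are {1, 4, 5, 6, 7, 9, 11, 16, 17}.

1 4 5 6 7 9 11 16 17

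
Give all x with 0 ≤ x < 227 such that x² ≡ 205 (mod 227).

Since 227 ≡ 3 (mod 4), a square root of 205 is 205^((227+1)/4) = 205^57 mod 227.
Repeated squaring: 205^2≡30, 205^4≡219, 205^8≡64, 205^16≡10, 205^32≡100 (mod 227).
205^57 = 205^(32+16+8+1) ≡ 81 (mod 227).
Check: 81² = 6561 ≡ 205 (mod 227). The two roots are 81 and 146.

81, 146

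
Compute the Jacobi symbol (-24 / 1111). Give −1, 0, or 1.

First reduce: -24 ≡ 1087 (mod 1111).
Reciprocity: 1087 ≡ 3 and 1111 ≡ 3 (mod 4), so (1087/1111) = −(1111/1087).
Reduce top mod 1087: now compute (24/1087).
Pull out 2^3: since 1087 ≡ 7 (mod 8), (2/1087) = +1, so (2/1087)^3 = +1.
Reciprocity: 3 ≡ 3 and 1087 ≡ 3 (mod 4), so (3/1087) = −(1087/3).
Reduce top mod 3: now compute (1/3).
Reached (1/3) = 1. Collecting the sign flips along the way, the symbol is +1.

1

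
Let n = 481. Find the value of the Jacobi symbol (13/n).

0

Reciprocity: 13 ≡ 1 and 481 ≡ 1 (mod 4), so (13/481) = +(481/13).
Reduce top mod 13: now compute (0/13).
Top reduces to 0: gcd > 1, so the symbol is 0.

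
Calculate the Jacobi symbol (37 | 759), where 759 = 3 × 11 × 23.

Reciprocity: 37 ≡ 1 and 759 ≡ 3 (mod 4), so (37/759) = +(759/37).
Reduce top mod 37: now compute (19/37).
Reciprocity: 19 ≡ 3 and 37 ≡ 1 (mod 4), so (19/37) = +(37/19).
Reduce top mod 19: now compute (18/19).
Pull out 2: since 19 ≡ 3 (mod 8), (2/19) = -1.
Reciprocity: 9 ≡ 1 and 19 ≡ 3 (mod 4), so (9/19) = +(19/9).
Reduce top mod 9: now compute (1/9).
Reached (1/9) = 1. Collecting the sign flips along the way, the symbol is -1.

-1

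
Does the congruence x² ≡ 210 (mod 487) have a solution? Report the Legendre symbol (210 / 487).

-1

Euler's criterion: (210/487) ≡ 210^243 (mod 487).
210^2 ≡ 270 (mod 487)
210^4 ≡ 337 (mod 487)
210^8 ≡ 98 (mod 487)
210^16 ≡ 351 (mod 487)
210^32 ≡ 477 (mod 487)
210^64 ≡ 100 (mod 487)
210^128 ≡ 260 (mod 487)
210^243 = 210^(128+64+32+16+2+1) ≡ 486 (mod 487).
Result is 486 ≡ −1, so (210/487) = −1.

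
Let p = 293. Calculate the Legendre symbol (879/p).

0

First reduce: 879 ≡ 0 (mod 293).
Top reduces to 0: gcd > 1, so the symbol is 0.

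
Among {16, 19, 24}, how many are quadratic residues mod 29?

(16/29) = +1 → QR.
(19/29) = -1 → non-residue.
(24/29) = +1 → QR.
Total quadratic residues among the 3: 2.

2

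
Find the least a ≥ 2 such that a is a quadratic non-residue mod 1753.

(2/1753) = +1, so 2 is a residue.
(3/1753) = +1, so 3 is a residue.
(4/1753) = +1, so 4 is a residue.
(5/1753) = −1, so 5 is the smallest positive non-residue mod 1753.

5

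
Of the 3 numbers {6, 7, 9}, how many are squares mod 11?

(6/11) = -1 → non-residue.
(7/11) = -1 → non-residue.
(9/11) = +1 → QR.
Total quadratic residues among the 3: 1.

1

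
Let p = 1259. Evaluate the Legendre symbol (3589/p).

First reduce: 3589 ≡ 1071 (mod 1259).
Reciprocity: 1071 ≡ 3 and 1259 ≡ 3 (mod 4), so (1071/1259) = −(1259/1071).
Reduce top mod 1071: now compute (188/1071).
Pull out 2^2: since 1071 ≡ 7 (mod 8), (2/1071) = +1, so (2/1071)^2 = +1.
Reciprocity: 47 ≡ 3 and 1071 ≡ 3 (mod 4), so (47/1071) = −(1071/47).
Reduce top mod 47: now compute (37/47).
Reciprocity: 37 ≡ 1 and 47 ≡ 3 (mod 4), so (37/47) = +(47/37).
Reduce top mod 37: now compute (10/37).
Pull out 2: since 37 ≡ 5 (mod 8), (2/37) = -1.
Reciprocity: 5 ≡ 1 and 37 ≡ 1 (mod 4), so (5/37) = +(37/5).
Reduce top mod 5: now compute (2/5).
Pull out 2: since 5 ≡ 5 (mod 8), (2/5) = -1.
Reached (1/5) = 1. Collecting the sign flips along the way, the symbol is +1.

1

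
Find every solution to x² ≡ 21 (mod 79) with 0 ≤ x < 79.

10, 69

Since 79 ≡ 3 (mod 4), a square root of 21 is 21^((79+1)/4) = 21^20 mod 79.
Repeated squaring: 21^2≡46, 21^4≡62, 21^8≡52, 21^16≡18 (mod 79).
21^20 = 21^(16+4) ≡ 10 (mod 79).
Check: 10² = 100 ≡ 21 (mod 79). The two roots are 10 and 69.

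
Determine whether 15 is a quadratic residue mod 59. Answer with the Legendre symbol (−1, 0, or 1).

Reciprocity: 15 ≡ 3 and 59 ≡ 3 (mod 4), so (15/59) = −(59/15).
Reduce top mod 15: now compute (14/15).
Pull out 2: since 15 ≡ 7 (mod 8), (2/15) = +1.
Reciprocity: 7 ≡ 3 and 15 ≡ 3 (mod 4), so (7/15) = −(15/7).
Reduce top mod 7: now compute (1/7).
Reached (1/7) = 1. Collecting the sign flips along the way, the symbol is +1.

1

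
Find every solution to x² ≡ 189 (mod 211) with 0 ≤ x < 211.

Since 211 ≡ 3 (mod 4), a square root of 189 is 189^((211+1)/4) = 189^53 mod 211.
Repeated squaring: 189^2≡62, 189^4≡46, 189^8≡6, 189^16≡36, 189^32≡30 (mod 211).
189^53 = 189^(32+16+4+1) ≡ 20 (mod 211).
Check: 20² = 400 ≡ 189 (mod 211). The two roots are 20 and 191.

20, 191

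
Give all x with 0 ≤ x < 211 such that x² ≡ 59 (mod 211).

Since 211 ≡ 3 (mod 4), a square root of 59 is 59^((211+1)/4) = 59^53 mod 211.
Repeated squaring: 59^2≡105, 59^4≡53, 59^8≡66, 59^16≡136, 59^32≡139 (mod 211).
59^53 = 59^(32+16+4+1) ≡ 103 (mod 211).
Check: 103² = 10609 ≡ 59 (mod 211). The two roots are 103 and 108.

103, 108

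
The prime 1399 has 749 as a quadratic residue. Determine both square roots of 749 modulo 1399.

Since 1399 ≡ 3 (mod 4), a square root of 749 is 749^((1399+1)/4) = 749^350 mod 1399.
Repeated squaring: 749^2≡2, 749^4≡4, 749^8≡16, 749^16≡256, 749^32≡1182, 749^64≡922, 749^128≡891, 749^256≡648 (mod 1399).
749^350 = 749^(256+64+16+8+4+2) ≡ 88 (mod 1399).
Check: 88² = 7744 ≡ 749 (mod 1399). The two roots are 88 and 1311.

88, 1311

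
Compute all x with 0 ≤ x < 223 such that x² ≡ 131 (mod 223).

77, 146

Since 223 ≡ 3 (mod 4), a square root of 131 is 131^((223+1)/4) = 131^56 mod 223.
Repeated squaring: 131^2≡213, 131^4≡100, 131^8≡188, 131^16≡110, 131^32≡58 (mod 223).
131^56 = 131^(32+16+8) ≡ 146 (mod 223).
Check: 146² = 21316 ≡ 131 (mod 223). The two roots are 77 and 146.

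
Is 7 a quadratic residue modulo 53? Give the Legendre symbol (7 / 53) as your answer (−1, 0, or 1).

Euler's criterion: (7/53) ≡ 7^26 (mod 53).
7^2 ≡ 49 (mod 53)
7^4 ≡ 16 (mod 53)
7^8 ≡ 44 (mod 53)
7^16 ≡ 28 (mod 53)
7^26 = 7^(16+8+2) ≡ 1 (mod 53).
Result is 1, so (7/53) = 1.

1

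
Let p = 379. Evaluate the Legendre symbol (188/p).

-1

Pull out 2^2: since 379 ≡ 3 (mod 8), (2/379) = -1, so (2/379)^2 = +1.
Reciprocity: 47 ≡ 3 and 379 ≡ 3 (mod 4), so (47/379) = −(379/47).
Reduce top mod 47: now compute (3/47).
Reciprocity: 3 ≡ 3 and 47 ≡ 3 (mod 4), so (3/47) = −(47/3).
Reduce top mod 3: now compute (2/3).
Pull out 2: since 3 ≡ 3 (mod 8), (2/3) = -1.
Reached (1/3) = 1. Collecting the sign flips along the way, the symbol is -1.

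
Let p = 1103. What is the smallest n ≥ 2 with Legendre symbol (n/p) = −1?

5

(2/1103) = +1, so 2 is a residue.
(3/1103) = +1, so 3 is a residue.
(4/1103) = +1, so 4 is a residue.
(5/1103) = −1, so 5 is the smallest positive non-residue mod 1103.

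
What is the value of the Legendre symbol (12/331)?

Pull out 2^2: since 331 ≡ 3 (mod 8), (2/331) = -1, so (2/331)^2 = +1.
Reciprocity: 3 ≡ 3 and 331 ≡ 3 (mod 4), so (3/331) = −(331/3).
Reduce top mod 3: now compute (1/3).
Reached (1/3) = 1. Collecting the sign flips along the way, the symbol is -1.

-1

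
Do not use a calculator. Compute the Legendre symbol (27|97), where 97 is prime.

Reciprocity: 27 ≡ 3 and 97 ≡ 1 (mod 4), so (27/97) = +(97/27).
Reduce top mod 27: now compute (16/27).
Pull out 2^4: since 27 ≡ 3 (mod 8), (2/27) = -1, so (2/27)^4 = +1.
Reached (1/27) = 1. Collecting the sign flips along the way, the symbol is +1.

1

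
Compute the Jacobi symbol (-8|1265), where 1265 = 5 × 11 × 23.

First reduce: -8 ≡ 1257 (mod 1265).
Reciprocity: 1257 ≡ 1 and 1265 ≡ 1 (mod 4), so (1257/1265) = +(1265/1257).
Reduce top mod 1257: now compute (8/1257).
Pull out 2^3: since 1257 ≡ 1 (mod 8), (2/1257) = +1, so (2/1257)^3 = +1.
Reached (1/1257) = 1. Collecting the sign flips along the way, the symbol is +1.

1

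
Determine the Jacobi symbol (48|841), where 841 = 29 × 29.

1

Pull out 2^4: since 841 ≡ 1 (mod 8), (2/841) = +1, so (2/841)^4 = +1.
Reciprocity: 3 ≡ 3 and 841 ≡ 1 (mod 4), so (3/841) = +(841/3).
Reduce top mod 3: now compute (1/3).
Reached (1/3) = 1. Collecting the sign flips along the way, the symbol is +1.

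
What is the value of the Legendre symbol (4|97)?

Euler's criterion: (4/97) ≡ 4^48 (mod 97).
4^2 ≡ 16 (mod 97)
4^4 ≡ 62 (mod 97)
4^8 ≡ 61 (mod 97)
4^16 ≡ 35 (mod 97)
4^32 ≡ 61 (mod 97)
4^48 = 4^(32+16) ≡ 1 (mod 97).
Result is 1, so (4/97) = 1.

1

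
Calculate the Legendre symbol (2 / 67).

Pull out 2: since 67 ≡ 3 (mod 8), (2/67) = -1.
Reached (1/67) = 1. Collecting the sign flips along the way, the symbol is -1.

-1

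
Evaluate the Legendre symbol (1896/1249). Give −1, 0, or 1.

First reduce: 1896 ≡ 647 (mod 1249).
Reciprocity: 647 ≡ 3 and 1249 ≡ 1 (mod 4), so (647/1249) = +(1249/647).
Reduce top mod 647: now compute (602/647).
Pull out 2: since 647 ≡ 7 (mod 8), (2/647) = +1.
Reciprocity: 301 ≡ 1 and 647 ≡ 3 (mod 4), so (301/647) = +(647/301).
Reduce top mod 301: now compute (45/301).
Reciprocity: 45 ≡ 1 and 301 ≡ 1 (mod 4), so (45/301) = +(301/45).
Reduce top mod 45: now compute (31/45).
Reciprocity: 31 ≡ 3 and 45 ≡ 1 (mod 4), so (31/45) = +(45/31).
Reduce top mod 31: now compute (14/31).
Pull out 2: since 31 ≡ 7 (mod 8), (2/31) = +1.
Reciprocity: 7 ≡ 3 and 31 ≡ 3 (mod 4), so (7/31) = −(31/7).
Reduce top mod 7: now compute (3/7).
Reciprocity: 3 ≡ 3 and 7 ≡ 3 (mod 4), so (3/7) = −(7/3).
Reduce top mod 3: now compute (1/3).
Reached (1/3) = 1. Collecting the sign flips along the way, the symbol is +1.

1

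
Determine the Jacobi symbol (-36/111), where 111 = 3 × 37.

First reduce: -36 ≡ 75 (mod 111).
Reciprocity: 75 ≡ 3 and 111 ≡ 3 (mod 4), so (75/111) = −(111/75).
Reduce top mod 75: now compute (36/75).
Pull out 2^2: since 75 ≡ 3 (mod 8), (2/75) = -1, so (2/75)^2 = +1.
Reciprocity: 9 ≡ 1 and 75 ≡ 3 (mod 4), so (9/75) = +(75/9).
Reduce top mod 9: now compute (3/9).
Reciprocity: 3 ≡ 3 and 9 ≡ 1 (mod 4), so (3/9) = +(9/3).
Reduce top mod 3: now compute (0/3).
Top reduces to 0: gcd > 1, so the symbol is 0.

0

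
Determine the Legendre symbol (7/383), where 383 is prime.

Reciprocity: 7 ≡ 3 and 383 ≡ 3 (mod 4), so (7/383) = −(383/7).
Reduce top mod 7: now compute (5/7).
Reciprocity: 5 ≡ 1 and 7 ≡ 3 (mod 4), so (5/7) = +(7/5).
Reduce top mod 5: now compute (2/5).
Pull out 2: since 5 ≡ 5 (mod 8), (2/5) = -1.
Reached (1/5) = 1. Collecting the sign flips along the way, the symbol is +1.

1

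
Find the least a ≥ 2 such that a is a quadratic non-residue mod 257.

3

(2/257) = +1, so 2 is a residue.
(3/257) = −1, so 3 is the smallest positive non-residue mod 257.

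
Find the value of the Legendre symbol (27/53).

-1

Reciprocity: 27 ≡ 3 and 53 ≡ 1 (mod 4), so (27/53) = +(53/27).
Reduce top mod 27: now compute (26/27).
Pull out 2: since 27 ≡ 3 (mod 8), (2/27) = -1.
Reciprocity: 13 ≡ 1 and 27 ≡ 3 (mod 4), so (13/27) = +(27/13).
Reduce top mod 13: now compute (1/13).
Reached (1/13) = 1. Collecting the sign flips along the way, the symbol is -1.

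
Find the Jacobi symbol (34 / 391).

0

Pull out 2: since 391 ≡ 7 (mod 8), (2/391) = +1.
Reciprocity: 17 ≡ 1 and 391 ≡ 3 (mod 4), so (17/391) = +(391/17).
Reduce top mod 17: now compute (0/17).
Top reduces to 0: gcd > 1, so the symbol is 0.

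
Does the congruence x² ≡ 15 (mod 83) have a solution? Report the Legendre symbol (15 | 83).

-1

Euler's criterion: (15/83) ≡ 15^41 (mod 83).
15^2 ≡ 59 (mod 83)
15^4 ≡ 78 (mod 83)
15^8 ≡ 25 (mod 83)
15^16 ≡ 44 (mod 83)
15^32 ≡ 27 (mod 83)
15^41 = 15^(32+8+1) ≡ 82 (mod 83).
Result is 82 ≡ −1, so (15/83) = −1.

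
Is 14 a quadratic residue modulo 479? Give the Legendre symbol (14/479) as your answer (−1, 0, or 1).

1

Pull out 2: since 479 ≡ 7 (mod 8), (2/479) = +1.
Reciprocity: 7 ≡ 3 and 479 ≡ 3 (mod 4), so (7/479) = −(479/7).
Reduce top mod 7: now compute (3/7).
Reciprocity: 3 ≡ 3 and 7 ≡ 3 (mod 4), so (3/7) = −(7/3).
Reduce top mod 3: now compute (1/3).
Reached (1/3) = 1. Collecting the sign flips along the way, the symbol is +1.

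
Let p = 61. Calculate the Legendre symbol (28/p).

-1

Pull out 2^2: since 61 ≡ 5 (mod 8), (2/61) = -1, so (2/61)^2 = +1.
Reciprocity: 7 ≡ 3 and 61 ≡ 1 (mod 4), so (7/61) = +(61/7).
Reduce top mod 7: now compute (5/7).
Reciprocity: 5 ≡ 1 and 7 ≡ 3 (mod 4), so (5/7) = +(7/5).
Reduce top mod 5: now compute (2/5).
Pull out 2: since 5 ≡ 5 (mod 8), (2/5) = -1.
Reached (1/5) = 1. Collecting the sign flips along the way, the symbol is -1.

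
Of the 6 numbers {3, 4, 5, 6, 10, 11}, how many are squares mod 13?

3

(3/13) = +1 → QR.
(4/13) = +1 → QR.
(5/13) = -1 → non-residue.
(6/13) = -1 → non-residue.
(10/13) = +1 → QR.
(11/13) = -1 → non-residue.
Total quadratic residues among the 6: 3.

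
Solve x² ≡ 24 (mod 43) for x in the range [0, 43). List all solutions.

14, 29

Since 43 ≡ 3 (mod 4), a square root of 24 is 24^((43+1)/4) = 24^11 mod 43.
Repeated squaring: 24^2≡17, 24^4≡31, 24^8≡15 (mod 43).
24^11 = 24^(8+2+1) ≡ 14 (mod 43).
Check: 14² = 196 ≡ 24 (mod 43). The two roots are 14 and 29.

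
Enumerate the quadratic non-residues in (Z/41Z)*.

Square k = 1,…,20 (k and 41−k give the same square):
1²=1, 2²=4, 3²=9, 4²=16, 5²=25, 6²=36, 7²≡8, 8²≡23, 9²≡40, 10²≡18, 11²≡39, 12²≡21, 13²≡5, 14²≡32, 15²≡20, 16²≡10, 17²≡2, 18²≡37, 19²≡33, 20²≡31 (mod 41).
The residues are {1, 2, 4, 5, 8, 9, 10, 16, 18, 20, 21, 23, 25, 31, 32, 33, 36, 37, 39, 40}; the non-residues are the remaining 20 nonzero classes.

3, 6, 7, 11, 12, 13, 14, 15, 17, 19, 22, 24, 26, 27, 28, 29, 30, 34, 35, 38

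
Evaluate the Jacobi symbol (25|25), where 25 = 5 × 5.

First reduce: 25 ≡ 0 (mod 25).
Top reduces to 0: gcd > 1, so the symbol is 0.

0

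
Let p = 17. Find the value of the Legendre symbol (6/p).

-1

Pull out 2: since 17 ≡ 1 (mod 8), (2/17) = +1.
Reciprocity: 3 ≡ 3 and 17 ≡ 1 (mod 4), so (3/17) = +(17/3).
Reduce top mod 3: now compute (2/3).
Pull out 2: since 3 ≡ 3 (mod 8), (2/3) = -1.
Reached (1/3) = 1. Collecting the sign flips along the way, the symbol is -1.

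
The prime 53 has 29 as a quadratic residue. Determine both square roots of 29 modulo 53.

53 ≡ 1 (mod 4), so we find a root by search.
Trying successive values, 20² = 400 ≡ 29 (mod 53). The other root is 53 − 20 = 33.

20, 33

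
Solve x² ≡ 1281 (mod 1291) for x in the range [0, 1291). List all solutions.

Since 1291 ≡ 3 (mod 4), a square root of 1281 is 1281^((1291+1)/4) = 1281^323 mod 1291.
Repeated squaring: 1281^2≡100, 1281^4≡963, 1281^8≡431, 1281^16≡1148, 1281^32≡1084, 1281^64≡246, 1281^128≡1130, 1281^256≡101 (mod 1291).
1281^323 = 1281^(256+64+2+1) ≡ 586 (mod 1291).
Check: 586² = 343396 ≡ 1281 (mod 1291). The two roots are 586 and 705.

586, 705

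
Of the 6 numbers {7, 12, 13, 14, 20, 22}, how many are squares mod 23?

(7/23) = -1 → non-residue.
(12/23) = +1 → QR.
(13/23) = +1 → QR.
(14/23) = -1 → non-residue.
(20/23) = -1 → non-residue.
(22/23) = -1 → non-residue.
Total quadratic residues among the 6: 2.

2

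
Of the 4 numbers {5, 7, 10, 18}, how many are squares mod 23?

(5/23) = -1 → non-residue.
(7/23) = -1 → non-residue.
(10/23) = -1 → non-residue.
(18/23) = +1 → QR.
Total quadratic residues among the 4: 1.

1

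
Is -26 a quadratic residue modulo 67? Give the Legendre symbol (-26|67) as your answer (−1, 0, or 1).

First reduce: -26 ≡ 41 (mod 67).
Reciprocity: 41 ≡ 1 and 67 ≡ 3 (mod 4), so (41/67) = +(67/41).
Reduce top mod 41: now compute (26/41).
Pull out 2: since 41 ≡ 1 (mod 8), (2/41) = +1.
Reciprocity: 13 ≡ 1 and 41 ≡ 1 (mod 4), so (13/41) = +(41/13).
Reduce top mod 13: now compute (2/13).
Pull out 2: since 13 ≡ 5 (mod 8), (2/13) = -1.
Reached (1/13) = 1. Collecting the sign flips along the way, the symbol is -1.

-1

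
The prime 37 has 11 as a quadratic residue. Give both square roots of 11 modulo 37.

37 ≡ 1 (mod 4), so we find a root by search.
Trying successive values, 14² = 196 ≡ 11 (mod 37). The other root is 37 − 14 = 23.

14, 23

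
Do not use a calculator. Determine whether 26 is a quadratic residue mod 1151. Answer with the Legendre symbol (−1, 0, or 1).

-1

Pull out 2: since 1151 ≡ 7 (mod 8), (2/1151) = +1.
Reciprocity: 13 ≡ 1 and 1151 ≡ 3 (mod 4), so (13/1151) = +(1151/13).
Reduce top mod 13: now compute (7/13).
Reciprocity: 7 ≡ 3 and 13 ≡ 1 (mod 4), so (7/13) = +(13/7).
Reduce top mod 7: now compute (6/7).
Pull out 2: since 7 ≡ 7 (mod 8), (2/7) = +1.
Reciprocity: 3 ≡ 3 and 7 ≡ 3 (mod 4), so (3/7) = −(7/3).
Reduce top mod 3: now compute (1/3).
Reached (1/3) = 1. Collecting the sign flips along the way, the symbol is -1.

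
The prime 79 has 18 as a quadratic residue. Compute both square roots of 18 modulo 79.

27, 52

Since 79 ≡ 3 (mod 4), a square root of 18 is 18^((79+1)/4) = 18^20 mod 79.
Repeated squaring: 18^2≡8, 18^4≡64, 18^8≡67, 18^16≡65 (mod 79).
18^20 = 18^(16+4) ≡ 52 (mod 79).
Check: 52² = 2704 ≡ 18 (mod 79). The two roots are 27 and 52.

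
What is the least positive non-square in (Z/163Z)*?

(2/163) = −1, so 2 is the smallest positive non-residue mod 163.

2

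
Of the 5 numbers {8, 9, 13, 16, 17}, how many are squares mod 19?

3

(8/19) = -1 → non-residue.
(9/19) = +1 → QR.
(13/19) = -1 → non-residue.
(16/19) = +1 → QR.
(17/19) = +1 → QR.
Total quadratic residues among the 5: 3.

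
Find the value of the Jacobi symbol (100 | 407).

Pull out 2^2: since 407 ≡ 7 (mod 8), (2/407) = +1, so (2/407)^2 = +1.
Reciprocity: 25 ≡ 1 and 407 ≡ 3 (mod 4), so (25/407) = +(407/25).
Reduce top mod 25: now compute (7/25).
Reciprocity: 7 ≡ 3 and 25 ≡ 1 (mod 4), so (7/25) = +(25/7).
Reduce top mod 7: now compute (4/7).
Pull out 2^2: since 7 ≡ 7 (mod 8), (2/7) = +1, so (2/7)^2 = +1.
Reached (1/7) = 1. Collecting the sign flips along the way, the symbol is +1.

1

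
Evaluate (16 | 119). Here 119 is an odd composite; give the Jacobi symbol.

1

Pull out 2^4: since 119 ≡ 7 (mod 8), (2/119) = +1, so (2/119)^4 = +1.
Reached (1/119) = 1. Collecting the sign flips along the way, the symbol is +1.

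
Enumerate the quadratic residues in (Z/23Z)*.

1, 2, 3, 4, 6, 8, 9, 12, 13, 16, 18

Square k = 1,…,11 (k and 23−k give the same square):
1²=1, 2²=4, 3²=9, 4²=16, 5²≡2, 6²≡13, 7²≡3, 8²≡18, 9²≡12, 10²≡8, 11²≡6 (mod 23).
So the quadratic residues mod 23 are {1, 2, 3, 4, 6, 8, 9, 12, 13, 16, 18}.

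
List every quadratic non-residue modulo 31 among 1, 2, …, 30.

Square k = 1,…,15 (k and 31−k give the same square):
1²=1, 2²=4, 3²=9, 4²=16, 5²=25, 6²≡5, 7²≡18, 8²≡2, 9²≡19, 10²≡7, 11²≡28, 12²≡20, 13²≡14, 14²≡10, 15²≡8 (mod 31).
The residues are {1, 2, 4, 5, 7, 8, 9, 10, 14, 16, 18, 19, 20, 25, 28}; the non-residues are the remaining 15 nonzero classes.

3 6 11 12 13 15 17 21 22 23 24 26 27 29 30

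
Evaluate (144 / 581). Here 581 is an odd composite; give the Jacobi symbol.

1

Pull out 2^4: since 581 ≡ 5 (mod 8), (2/581) = -1, so (2/581)^4 = +1.
Reciprocity: 9 ≡ 1 and 581 ≡ 1 (mod 4), so (9/581) = +(581/9).
Reduce top mod 9: now compute (5/9).
Reciprocity: 5 ≡ 1 and 9 ≡ 1 (mod 4), so (5/9) = +(9/5).
Reduce top mod 5: now compute (4/5).
Pull out 2^2: since 5 ≡ 5 (mod 8), (2/5) = -1, so (2/5)^2 = +1.
Reached (1/5) = 1. Collecting the sign flips along the way, the symbol is +1.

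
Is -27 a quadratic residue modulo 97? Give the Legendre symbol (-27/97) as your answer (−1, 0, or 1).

1

First reduce: -27 ≡ 70 (mod 97).
Pull out 2: since 97 ≡ 1 (mod 8), (2/97) = +1.
Reciprocity: 35 ≡ 3 and 97 ≡ 1 (mod 4), so (35/97) = +(97/35).
Reduce top mod 35: now compute (27/35).
Reciprocity: 27 ≡ 3 and 35 ≡ 3 (mod 4), so (27/35) = −(35/27).
Reduce top mod 27: now compute (8/27).
Pull out 2^3: since 27 ≡ 3 (mod 8), (2/27) = -1, so (2/27)^3 = -1.
Reached (1/27) = 1. Collecting the sign flips along the way, the symbol is +1.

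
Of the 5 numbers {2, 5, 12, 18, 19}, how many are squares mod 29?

(2/29) = -1 → non-residue.
(5/29) = +1 → QR.
(12/29) = -1 → non-residue.
(18/29) = -1 → non-residue.
(19/29) = -1 → non-residue.
Total quadratic residues among the 5: 1.

1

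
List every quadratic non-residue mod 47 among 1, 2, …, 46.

5, 10, 11, 13, 15, 19, 20, 22, 23, 26, 29, 30, 31, 33, 35, 38, 39, 40, 41, 43, 44, 45, 46

Square k = 1,…,23 (k and 47−k give the same square):
1²=1, 2²=4, 3²=9, 4²=16, 5²=25, 6²=36, 7²≡2, 8²≡17, 9²≡34, 10²≡6, 11²≡27, 12²≡3, 13²≡28, 14²≡8, 15²≡37, 16²≡21, 17²≡7, 18²≡42, 19²≡32, 20²≡24, 21²≡18, 22²≡14, 23²≡12 (mod 47).
The residues are {1, 2, 3, 4, 6, 7, 8, 9, 12, 14, 16, 17, 18, 21, 24, 25, 27, 28, 32, 34, 36, 37, 42}; the non-residues are the remaining 23 nonzero classes.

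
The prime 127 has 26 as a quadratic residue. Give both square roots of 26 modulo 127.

Since 127 ≡ 3 (mod 4), a square root of 26 is 26^((127+1)/4) = 26^32 mod 127.
Repeated squaring: 26^2≡41, 26^4≡30, 26^8≡11, 26^16≡121, 26^32≡36 (mod 127).
26^32 = 26^(32) ≡ 36 (mod 127).
Check: 36² = 1296 ≡ 26 (mod 127). The two roots are 36 and 91.

36, 91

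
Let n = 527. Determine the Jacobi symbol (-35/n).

-1

First reduce: -35 ≡ 492 (mod 527).
Pull out 2^2: since 527 ≡ 7 (mod 8), (2/527) = +1, so (2/527)^2 = +1.
Reciprocity: 123 ≡ 3 and 527 ≡ 3 (mod 4), so (123/527) = −(527/123).
Reduce top mod 123: now compute (35/123).
Reciprocity: 35 ≡ 3 and 123 ≡ 3 (mod 4), so (35/123) = −(123/35).
Reduce top mod 35: now compute (18/35).
Pull out 2: since 35 ≡ 3 (mod 8), (2/35) = -1.
Reciprocity: 9 ≡ 1 and 35 ≡ 3 (mod 4), so (9/35) = +(35/9).
Reduce top mod 9: now compute (8/9).
Pull out 2^3: since 9 ≡ 1 (mod 8), (2/9) = +1, so (2/9)^3 = +1.
Reached (1/9) = 1. Collecting the sign flips along the way, the symbol is -1.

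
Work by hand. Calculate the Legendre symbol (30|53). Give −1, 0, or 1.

-1

Euler's criterion: (30/53) ≡ 30^26 (mod 53).
30^2 ≡ 52 (mod 53)
30^4 ≡ 1 (mod 53)
30^8 ≡ 1 (mod 53)
30^16 ≡ 1 (mod 53)
30^26 = 30^(16+8+2) ≡ 52 (mod 53).
Result is 52 ≡ −1, so (30/53) = −1.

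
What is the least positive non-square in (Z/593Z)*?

3

(2/593) = +1, so 2 is a residue.
(3/593) = −1, so 3 is the smallest positive non-residue mod 593.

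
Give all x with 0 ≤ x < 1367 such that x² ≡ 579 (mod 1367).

435, 932

Since 1367 ≡ 3 (mod 4), a square root of 579 is 579^((1367+1)/4) = 579^342 mod 1367.
Repeated squaring: 579^2≡326, 579^4≡1017, 579^8≡837, 579^16≡665, 579^32≡684, 579^64≡342, 579^128≡769, 579^256≡817 (mod 1367).
579^342 = 579^(256+64+16+4+2) ≡ 932 (mod 1367).
Check: 932² = 868624 ≡ 579 (mod 1367). The two roots are 435 and 932.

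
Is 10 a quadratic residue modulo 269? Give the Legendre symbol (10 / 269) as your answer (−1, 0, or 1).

Pull out 2: since 269 ≡ 5 (mod 8), (2/269) = -1.
Reciprocity: 5 ≡ 1 and 269 ≡ 1 (mod 4), so (5/269) = +(269/5).
Reduce top mod 5: now compute (4/5).
Pull out 2^2: since 5 ≡ 5 (mod 8), (2/5) = -1, so (2/5)^2 = +1.
Reached (1/5) = 1. Collecting the sign flips along the way, the symbol is -1.

-1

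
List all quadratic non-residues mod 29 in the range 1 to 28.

2, 3, 8, 10, 11, 12, 14, 15, 17, 18, 19, 21, 26, 27

Square k = 1,…,14 (k and 29−k give the same square):
1²=1, 2²=4, 3²=9, 4²=16, 5²=25, 6²≡7, 7²≡20, 8²≡6, 9²≡23, 10²≡13, 11²≡5, 12²≡28, 13²≡24, 14²≡22 (mod 29).
The residues are {1, 4, 5, 6, 7, 9, 13, 16, 20, 22, 23, 24, 25, 28}; the non-residues are the remaining 14 nonzero classes.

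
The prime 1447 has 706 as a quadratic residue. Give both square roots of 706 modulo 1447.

60, 1387

Since 1447 ≡ 3 (mod 4), a square root of 706 is 706^((1447+1)/4) = 706^362 mod 1447.
Repeated squaring: 706^2≡668, 706^4≡548, 706^8≡775, 706^16≡120, 706^32≡1377, 706^64≡559, 706^128≡1376, 706^256≡700 (mod 1447).
706^362 = 706^(256+64+32+8+2) ≡ 60 (mod 1447).
Check: 60² = 3600 ≡ 706 (mod 1447). The two roots are 60 and 1387.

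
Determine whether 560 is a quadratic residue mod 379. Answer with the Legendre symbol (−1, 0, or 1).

-1

First reduce: 560 ≡ 181 (mod 379).
Reciprocity: 181 ≡ 1 and 379 ≡ 3 (mod 4), so (181/379) = +(379/181).
Reduce top mod 181: now compute (17/181).
Reciprocity: 17 ≡ 1 and 181 ≡ 1 (mod 4), so (17/181) = +(181/17).
Reduce top mod 17: now compute (11/17).
Reciprocity: 11 ≡ 3 and 17 ≡ 1 (mod 4), so (11/17) = +(17/11).
Reduce top mod 11: now compute (6/11).
Pull out 2: since 11 ≡ 3 (mod 8), (2/11) = -1.
Reciprocity: 3 ≡ 3 and 11 ≡ 3 (mod 4), so (3/11) = −(11/3).
Reduce top mod 3: now compute (2/3).
Pull out 2: since 3 ≡ 3 (mod 8), (2/3) = -1.
Reached (1/3) = 1. Collecting the sign flips along the way, the symbol is -1.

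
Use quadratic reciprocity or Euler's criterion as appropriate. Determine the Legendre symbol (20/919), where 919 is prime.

Pull out 2^2: since 919 ≡ 7 (mod 8), (2/919) = +1, so (2/919)^2 = +1.
Reciprocity: 5 ≡ 1 and 919 ≡ 3 (mod 4), so (5/919) = +(919/5).
Reduce top mod 5: now compute (4/5).
Pull out 2^2: since 5 ≡ 5 (mod 8), (2/5) = -1, so (2/5)^2 = +1.
Reached (1/5) = 1. Collecting the sign flips along the way, the symbol is +1.

1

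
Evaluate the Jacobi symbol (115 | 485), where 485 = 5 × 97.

0

Reciprocity: 115 ≡ 3 and 485 ≡ 1 (mod 4), so (115/485) = +(485/115).
Reduce top mod 115: now compute (25/115).
Reciprocity: 25 ≡ 1 and 115 ≡ 3 (mod 4), so (25/115) = +(115/25).
Reduce top mod 25: now compute (15/25).
Reciprocity: 15 ≡ 3 and 25 ≡ 1 (mod 4), so (15/25) = +(25/15).
Reduce top mod 15: now compute (10/15).
Pull out 2: since 15 ≡ 7 (mod 8), (2/15) = +1.
Reciprocity: 5 ≡ 1 and 15 ≡ 3 (mod 4), so (5/15) = +(15/5).
Reduce top mod 5: now compute (0/5).
Top reduces to 0: gcd > 1, so the symbol is 0.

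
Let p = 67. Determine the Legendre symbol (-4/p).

Euler's criterion: (-4/67) ≡ 63^33 (mod 67).
63^2 ≡ 16 (mod 67)
63^4 ≡ 55 (mod 67)
63^8 ≡ 10 (mod 67)
63^16 ≡ 33 (mod 67)
63^32 ≡ 17 (mod 67)
63^33 = 63^(32+1) ≡ 66 (mod 67).
Result is 66 ≡ −1, so (-4/67) = −1.

-1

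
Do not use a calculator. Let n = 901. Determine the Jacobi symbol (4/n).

1

Pull out 2^2: since 901 ≡ 5 (mod 8), (2/901) = -1, so (2/901)^2 = +1.
Reached (1/901) = 1. Collecting the sign flips along the way, the symbol is +1.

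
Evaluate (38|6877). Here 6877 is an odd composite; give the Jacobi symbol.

Pull out 2: since 6877 ≡ 5 (mod 8), (2/6877) = -1.
Reciprocity: 19 ≡ 3 and 6877 ≡ 1 (mod 4), so (19/6877) = +(6877/19).
Reduce top mod 19: now compute (18/19).
Pull out 2: since 19 ≡ 3 (mod 8), (2/19) = -1.
Reciprocity: 9 ≡ 1 and 19 ≡ 3 (mod 4), so (9/19) = +(19/9).
Reduce top mod 9: now compute (1/9).
Reached (1/9) = 1. Collecting the sign flips along the way, the symbol is +1.

1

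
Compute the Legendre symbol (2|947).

Euler's criterion: (2/947) ≡ 2^473 (mod 947).
2^2 ≡ 4 (mod 947)
2^4 ≡ 16 (mod 947)
2^8 ≡ 256 (mod 947)
2^16 ≡ 193 (mod 947)
2^32 ≡ 316 (mod 947)
2^64 ≡ 421 (mod 947)
2^128 ≡ 152 (mod 947)
2^256 ≡ 376 (mod 947)
2^473 = 2^(256+128+64+16+8+1) ≡ 946 (mod 947).
Result is 946 ≡ −1, so (2/947) = −1.

-1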